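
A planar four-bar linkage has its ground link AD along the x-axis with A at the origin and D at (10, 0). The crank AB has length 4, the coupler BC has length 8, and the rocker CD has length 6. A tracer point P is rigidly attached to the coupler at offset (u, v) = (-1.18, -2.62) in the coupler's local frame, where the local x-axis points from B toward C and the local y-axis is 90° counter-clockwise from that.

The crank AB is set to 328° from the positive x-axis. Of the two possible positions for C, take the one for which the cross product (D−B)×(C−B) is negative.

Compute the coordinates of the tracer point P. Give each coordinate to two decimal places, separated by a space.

A=(0,0), D=(10.00,0)
B = A + 4.00·(cos328°, sin328°) = (3.3922, -2.1197)
|BD| = 6.9395
circle(B,8.00) ∩ circle(D,6.00): a=5.4872, h=5.8216
  candidates: C₊=(6.8389,5.0998) cross=40.399; C₋=(10.3953,-5.9870) cross=-40.399
  mode - wants cross < 0 → take C=(10.3953,-5.9870) (cross=-40.399)
ex = (C−B)/|BC| = (0.8754,-0.4834); ey = (0.4834,0.8754)
P = B + -1.18·ex + -2.62·ey = (1.0927,-3.8428)

1.09 -3.84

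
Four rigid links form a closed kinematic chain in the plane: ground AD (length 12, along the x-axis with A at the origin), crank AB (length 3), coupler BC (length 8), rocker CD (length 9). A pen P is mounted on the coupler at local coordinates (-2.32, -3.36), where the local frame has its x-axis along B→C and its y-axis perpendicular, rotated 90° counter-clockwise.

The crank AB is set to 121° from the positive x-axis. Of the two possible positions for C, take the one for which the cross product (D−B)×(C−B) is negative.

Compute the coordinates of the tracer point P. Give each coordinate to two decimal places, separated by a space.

A=(0,0), D=(12.00,0)
B = A + 3.00·(cos121°, sin121°) = (-1.5451, 2.5715)
|BD| = 13.7870
circle(B,8.00) ∩ circle(D,9.00): a=6.2770, h=4.9598
  candidates: C₊=(5.5468,6.2735) cross=68.380; C₋=(3.6967,-3.4720) cross=-68.380
  mode - wants cross < 0 → take C=(3.6967,-3.4720) (cross=-68.380)
ex = (C−B)/|BC| = (0.6552,-0.7554); ey = (0.7554,0.6552)
P = B + -2.32·ex + -3.36·ey = (-5.6035,2.1226)

-5.60 2.12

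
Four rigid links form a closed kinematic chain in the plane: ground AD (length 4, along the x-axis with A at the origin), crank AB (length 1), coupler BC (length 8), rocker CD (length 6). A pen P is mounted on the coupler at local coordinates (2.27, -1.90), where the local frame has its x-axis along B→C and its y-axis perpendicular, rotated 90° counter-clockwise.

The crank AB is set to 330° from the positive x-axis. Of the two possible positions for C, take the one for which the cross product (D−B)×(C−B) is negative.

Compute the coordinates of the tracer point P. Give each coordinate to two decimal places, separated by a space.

A=(0,0), D=(4.00,0)
B = A + 1.00·(cos330°, sin330°) = (0.8660, -0.5000)
|BD| = 3.1736
circle(B,8.00) ∩ circle(D,6.00): a=5.9982, h=5.2936
  candidates: C₊=(5.9553,5.6725) cross=16.800; C₋=(7.6233,-4.7824) cross=-16.800
  mode - wants cross < 0 → take C=(7.6233,-4.7824) (cross=-16.800)
ex = (C−B)/|BC| = (0.8447,-0.5353); ey = (0.5353,0.8447)
P = B + 2.27·ex + -1.90·ey = (1.7663,-3.3200)

1.77 -3.32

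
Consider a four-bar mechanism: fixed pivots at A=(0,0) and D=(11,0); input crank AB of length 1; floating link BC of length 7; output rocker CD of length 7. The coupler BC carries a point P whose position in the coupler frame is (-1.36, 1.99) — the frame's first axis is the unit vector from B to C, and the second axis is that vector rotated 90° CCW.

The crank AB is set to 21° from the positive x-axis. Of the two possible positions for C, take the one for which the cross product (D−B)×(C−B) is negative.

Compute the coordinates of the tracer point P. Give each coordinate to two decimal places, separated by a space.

A=(0,0), D=(11.00,0)
B = A + 1.00·(cos21°, sin21°) = (0.9336, 0.3584)
|BD| = 10.0728
circle(B,7.00) ∩ circle(D,7.00): a=5.0364, h=4.8616
  candidates: C₊=(6.1398,5.0377) cross=48.969; C₋=(5.7938,-4.6793) cross=-48.969
  mode - wants cross < 0 → take C=(5.7938,-4.6793) (cross=-48.969)
ex = (C−B)/|BC| = (0.6943,-0.7197); ey = (0.7197,0.6943)
P = B + -1.36·ex + 1.99·ey = (1.4214,2.7188)

1.42 2.72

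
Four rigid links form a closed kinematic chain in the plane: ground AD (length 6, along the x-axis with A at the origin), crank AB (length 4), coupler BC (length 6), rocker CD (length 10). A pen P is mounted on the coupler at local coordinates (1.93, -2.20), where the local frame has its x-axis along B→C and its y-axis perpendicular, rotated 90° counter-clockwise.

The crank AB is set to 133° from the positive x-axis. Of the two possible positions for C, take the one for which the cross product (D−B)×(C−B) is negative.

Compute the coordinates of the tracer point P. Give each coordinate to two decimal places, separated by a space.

-5.17 1.31

A=(0,0), D=(6.00,0)
B = A + 4.00·(cos133°, sin133°) = (-2.7280, 2.9254)
|BD| = 9.2052
circle(B,6.00) ∩ circle(D,10.00): a=1.1263, h=5.8933
  candidates: C₊=(0.2128,8.1553) cross=54.249; C₋=(-3.5330,-3.0203) cross=-54.249
  mode - wants cross < 0 → take C=(-3.5330,-3.0203) (cross=-54.249)
ex = (C−B)/|BC| = (-0.1342,-0.9910); ey = (0.9910,-0.1342)
P = B + 1.93·ex + -2.20·ey = (-5.1670,1.3080)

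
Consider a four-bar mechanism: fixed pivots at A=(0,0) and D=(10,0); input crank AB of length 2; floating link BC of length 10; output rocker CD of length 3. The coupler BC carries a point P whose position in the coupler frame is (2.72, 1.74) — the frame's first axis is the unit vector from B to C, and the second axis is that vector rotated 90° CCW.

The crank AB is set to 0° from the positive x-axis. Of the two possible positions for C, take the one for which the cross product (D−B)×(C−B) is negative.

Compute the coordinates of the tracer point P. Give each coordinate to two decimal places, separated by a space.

5.07 1.01

A=(0,0), D=(10.00,0)
B = A + 2.00·(cos0°, sin0°) = (2.0000, 0.0000)
|BD| = 8.0000
circle(B,10.00) ∩ circle(D,3.00): a=9.6875, h=2.4804
  candidates: C₊=(11.6875,2.4804) cross=19.843; C₋=(11.6875,-2.4804) cross=-19.843
  mode - wants cross < 0 → take C=(11.6875,-2.4804) (cross=-19.843)
ex = (C−B)/|BC| = (0.9688,-0.2480); ey = (0.2480,0.9688)
P = B + 2.72·ex + 1.74·ey = (5.0666,1.0110)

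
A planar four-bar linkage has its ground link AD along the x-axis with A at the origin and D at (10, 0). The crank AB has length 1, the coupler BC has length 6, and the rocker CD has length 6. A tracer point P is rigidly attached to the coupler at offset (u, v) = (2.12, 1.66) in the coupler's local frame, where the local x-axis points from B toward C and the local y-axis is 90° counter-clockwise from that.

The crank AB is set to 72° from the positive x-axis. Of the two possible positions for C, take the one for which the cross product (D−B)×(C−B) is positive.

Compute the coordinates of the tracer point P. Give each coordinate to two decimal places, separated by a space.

A=(0,0), D=(10.00,0)
B = A + 1.00·(cos72°, sin72°) = (0.3090, 0.9511)
|BD| = 9.7375
circle(B,6.00) ∩ circle(D,6.00): a=4.8688, h=3.5064
  candidates: C₊=(5.4970,3.9652) cross=34.144; C₋=(4.8120,-3.0141) cross=-34.144
  mode + wants cross > 0 → take C=(5.4970,3.9652) (cross=34.144)
ex = (C−B)/|BC| = (0.8647,0.5024); ey = (-0.5024,0.8647)
P = B + 2.12·ex + 1.66·ey = (1.3082,3.4514)

1.31 3.45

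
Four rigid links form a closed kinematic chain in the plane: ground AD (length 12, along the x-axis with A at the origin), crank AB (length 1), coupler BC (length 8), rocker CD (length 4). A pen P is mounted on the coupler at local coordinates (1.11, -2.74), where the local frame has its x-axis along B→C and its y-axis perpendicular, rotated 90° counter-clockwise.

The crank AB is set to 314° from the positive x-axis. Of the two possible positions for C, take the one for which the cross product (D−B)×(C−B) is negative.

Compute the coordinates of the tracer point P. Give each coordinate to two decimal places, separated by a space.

A=(0,0), D=(12.00,0)
B = A + 1.00·(cos314°, sin314°) = (0.6947, -0.7193)
|BD| = 11.3282
circle(B,8.00) ∩ circle(D,4.00): a=7.7827, h=1.8519
  candidates: C₊=(8.3441,1.6230) cross=20.978; C₋=(8.5793,-2.0733) cross=-20.978
  mode - wants cross < 0 → take C=(8.5793,-2.0733) (cross=-20.978)
ex = (C−B)/|BC| = (0.9856,-0.1692); ey = (0.1692,0.9856)
P = B + 1.11·ex + -2.74·ey = (1.3249,-3.6077)

1.32 -3.61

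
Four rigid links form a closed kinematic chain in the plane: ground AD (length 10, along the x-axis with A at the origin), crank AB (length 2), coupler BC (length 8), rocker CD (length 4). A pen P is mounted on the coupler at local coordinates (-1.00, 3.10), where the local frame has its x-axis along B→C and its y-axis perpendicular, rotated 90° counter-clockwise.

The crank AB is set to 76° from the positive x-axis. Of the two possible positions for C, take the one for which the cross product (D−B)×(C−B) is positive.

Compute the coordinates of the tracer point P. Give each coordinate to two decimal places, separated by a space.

-1.15 4.76

A=(0,0), D=(10.00,0)
B = A + 2.00·(cos76°, sin76°) = (0.4838, 1.9406)
|BD| = 9.7120
circle(B,8.00) ∩ circle(D,4.00): a=7.3272, h=3.2113
  candidates: C₊=(8.3049,3.6231) cross=31.188; C₋=(7.0216,-2.6700) cross=-31.188
  mode + wants cross > 0 → take C=(8.3049,3.6231) (cross=31.188)
ex = (C−B)/|BC| = (0.9776,0.2103); ey = (-0.2103,0.9776)
P = B + -1.00·ex + 3.10·ey = (-1.1458,4.7609)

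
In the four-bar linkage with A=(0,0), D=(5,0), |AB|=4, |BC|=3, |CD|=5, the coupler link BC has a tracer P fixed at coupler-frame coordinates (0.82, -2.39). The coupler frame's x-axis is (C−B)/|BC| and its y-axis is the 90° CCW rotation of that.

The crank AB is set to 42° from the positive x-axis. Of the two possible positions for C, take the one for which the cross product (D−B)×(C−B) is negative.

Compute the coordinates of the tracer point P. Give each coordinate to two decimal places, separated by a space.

A=(0,0), D=(5.00,0)
B = A + 4.00·(cos42°, sin42°) = (2.9726, 2.6765)
|BD| = 3.3577
circle(B,3.00) ∩ circle(D,5.00): a=-0.7037, h=2.9163
  candidates: C₊=(4.8723,4.9984) cross=9.792; C₋=(0.2230,1.4766) cross=-9.792
  mode - wants cross < 0 → take C=(0.2230,1.4766) (cross=-9.792)
ex = (C−B)/|BC| = (-0.9165,-0.4000); ey = (0.4000,-0.9165)
P = B + 0.82·ex + -2.39·ey = (1.2651,4.5390)

1.27 4.54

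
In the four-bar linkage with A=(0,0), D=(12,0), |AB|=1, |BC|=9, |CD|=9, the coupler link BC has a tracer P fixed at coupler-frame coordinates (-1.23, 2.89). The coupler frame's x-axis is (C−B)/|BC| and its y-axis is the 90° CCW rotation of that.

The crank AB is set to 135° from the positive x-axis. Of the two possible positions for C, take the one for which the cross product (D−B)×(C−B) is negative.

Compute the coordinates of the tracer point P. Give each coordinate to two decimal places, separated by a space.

A=(0,0), D=(12.00,0)
B = A + 1.00·(cos135°, sin135°) = (-0.7071, 0.7071)
|BD| = 12.7268
circle(B,9.00) ∩ circle(D,9.00): a=6.3634, h=6.3645
  candidates: C₊=(6.0001,6.7083) cross=81.000; C₋=(5.2928,-6.0012) cross=-81.000
  mode - wants cross < 0 → take C=(5.2928,-6.0012) (cross=-81.000)
ex = (C−B)/|BC| = (0.6667,-0.7454); ey = (0.7454,0.6667)
P = B + -1.23·ex + 2.89·ey = (0.6270,3.5505)

0.63 3.55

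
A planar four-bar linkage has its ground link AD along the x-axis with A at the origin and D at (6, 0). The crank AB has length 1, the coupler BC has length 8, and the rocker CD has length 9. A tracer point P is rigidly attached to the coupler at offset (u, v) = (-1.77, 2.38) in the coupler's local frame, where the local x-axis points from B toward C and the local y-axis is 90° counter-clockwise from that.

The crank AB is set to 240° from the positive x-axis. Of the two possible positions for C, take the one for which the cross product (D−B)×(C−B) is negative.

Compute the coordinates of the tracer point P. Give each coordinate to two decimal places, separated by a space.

A=(0,0), D=(6.00,0)
B = A + 1.00·(cos240°, sin240°) = (-0.5000, -0.8660)
|BD| = 6.5574
circle(B,8.00) ∩ circle(D,9.00): a=1.9825, h=7.7505
  candidates: C₊=(0.4415,7.0784) cross=50.823; C₋=(2.4887,-8.2868) cross=-50.823
  mode - wants cross < 0 → take C=(2.4887,-8.2868) (cross=-50.823)
ex = (C−B)/|BC| = (0.3736,-0.9276); ey = (0.9276,0.3736)
P = B + -1.77·ex + 2.38·ey = (1.0464,1.6650)

1.05 1.66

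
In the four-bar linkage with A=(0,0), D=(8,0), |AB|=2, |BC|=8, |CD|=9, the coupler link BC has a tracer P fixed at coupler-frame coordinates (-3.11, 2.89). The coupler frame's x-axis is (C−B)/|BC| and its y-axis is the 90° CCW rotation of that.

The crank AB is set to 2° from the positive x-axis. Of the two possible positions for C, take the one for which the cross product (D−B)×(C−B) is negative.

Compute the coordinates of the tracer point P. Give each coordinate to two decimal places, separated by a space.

A=(0,0), D=(8.00,0)
B = A + 2.00·(cos2°, sin2°) = (1.9988, 0.0698)
|BD| = 6.0016
circle(B,8.00) ∩ circle(D,9.00): a=1.5845, h=7.8415
  candidates: C₊=(3.6744,7.8923) cross=47.062; C₋=(3.4920,-7.7896) cross=-47.062
  mode - wants cross < 0 → take C=(3.4920,-7.7896) (cross=-47.062)
ex = (C−B)/|BC| = (0.1867,-0.9824); ey = (0.9824,0.1867)
P = B + -3.11·ex + 2.89·ey = (4.2575,3.6646)

4.26 3.66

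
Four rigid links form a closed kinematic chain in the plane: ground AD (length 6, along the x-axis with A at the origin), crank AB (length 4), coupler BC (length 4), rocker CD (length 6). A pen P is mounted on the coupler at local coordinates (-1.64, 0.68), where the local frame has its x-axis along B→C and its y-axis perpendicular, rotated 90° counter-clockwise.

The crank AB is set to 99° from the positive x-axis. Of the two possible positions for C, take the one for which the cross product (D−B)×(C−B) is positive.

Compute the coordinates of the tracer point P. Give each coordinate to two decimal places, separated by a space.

A=(0,0), D=(6.00,0)
B = A + 4.00·(cos99°, sin99°) = (-0.6257, 3.9508)
|BD| = 7.7142
circle(B,4.00) ∩ circle(D,6.00): a=2.5608, h=3.0728
  candidates: C₊=(3.1475,5.2785) cross=23.705; C₋=(0.0000,0.0000) cross=-23.705
  mode + wants cross > 0 → take C=(3.1475,5.2785) (cross=23.705)
ex = (C−B)/|BC| = (0.9433,0.3319); ey = (-0.3319,0.9433)
P = B + -1.64·ex + 0.68·ey = (-2.3985,4.0478)

-2.40 4.05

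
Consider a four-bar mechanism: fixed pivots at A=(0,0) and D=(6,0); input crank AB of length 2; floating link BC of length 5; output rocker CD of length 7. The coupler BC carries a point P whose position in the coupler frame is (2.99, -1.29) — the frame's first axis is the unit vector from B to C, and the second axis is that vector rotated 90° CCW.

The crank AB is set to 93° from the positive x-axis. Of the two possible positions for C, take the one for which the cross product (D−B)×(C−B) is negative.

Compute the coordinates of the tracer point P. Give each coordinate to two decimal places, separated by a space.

-1.53 -0.93

A=(0,0), D=(6.00,0)
B = A + 2.00·(cos93°, sin93°) = (-0.1047, 1.9973)
|BD| = 6.4231
circle(B,5.00) ∩ circle(D,7.00): a=1.3433, h=4.8162
  candidates: C₊=(2.6696,6.1570) cross=30.935; C₋=(-0.3256,-2.9979) cross=-30.935
  mode - wants cross < 0 → take C=(-0.3256,-2.9979) (cross=-30.935)
ex = (C−B)/|BC| = (-0.0442,-0.9990); ey = (0.9990,-0.0442)
P = B + 2.99·ex + -1.29·ey = (-1.5255,-0.9328)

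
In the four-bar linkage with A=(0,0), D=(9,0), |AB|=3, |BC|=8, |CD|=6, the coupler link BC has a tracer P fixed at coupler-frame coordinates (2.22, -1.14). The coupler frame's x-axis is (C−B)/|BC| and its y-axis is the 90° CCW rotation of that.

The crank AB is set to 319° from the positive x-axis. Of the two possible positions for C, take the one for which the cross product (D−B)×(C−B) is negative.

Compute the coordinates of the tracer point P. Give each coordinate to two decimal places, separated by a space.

3.61 -4.07

A=(0,0), D=(9.00,0)
B = A + 3.00·(cos319°, sin319°) = (2.2641, -1.9682)
|BD| = 7.0175
circle(B,8.00) ∩ circle(D,6.00): a=5.5038, h=5.8059
  candidates: C₊=(5.9186,5.1483) cross=40.743; C₋=(9.1754,-5.9974) cross=-40.743
  mode - wants cross < 0 → take C=(9.1754,-5.9974) (cross=-40.743)
ex = (C−B)/|BC| = (0.8639,-0.5037); ey = (0.5037,0.8639)
P = B + 2.22·ex + -1.14·ey = (3.6078,-4.0711)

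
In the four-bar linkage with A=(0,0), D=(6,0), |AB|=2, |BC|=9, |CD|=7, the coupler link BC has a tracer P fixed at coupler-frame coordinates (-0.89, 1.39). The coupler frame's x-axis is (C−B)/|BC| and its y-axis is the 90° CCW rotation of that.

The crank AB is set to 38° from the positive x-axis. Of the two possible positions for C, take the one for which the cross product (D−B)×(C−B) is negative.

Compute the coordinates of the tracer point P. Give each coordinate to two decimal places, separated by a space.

A=(0,0), D=(6.00,0)
B = A + 2.00·(cos38°, sin38°) = (1.5760, 1.2313)
|BD| = 4.5921
circle(B,9.00) ∩ circle(D,7.00): a=5.7803, h=6.8984
  candidates: C₊=(8.9944,6.3272) cross=31.679; C₋=(5.2949,-6.9644) cross=-31.679
  mode - wants cross < 0 → take C=(5.2949,-6.9644) (cross=-31.679)
ex = (C−B)/|BC| = (0.4132,-0.9106); ey = (0.9106,0.4132)
P = B + -0.89·ex + 1.39·ey = (2.4740,2.6162)

2.47 2.62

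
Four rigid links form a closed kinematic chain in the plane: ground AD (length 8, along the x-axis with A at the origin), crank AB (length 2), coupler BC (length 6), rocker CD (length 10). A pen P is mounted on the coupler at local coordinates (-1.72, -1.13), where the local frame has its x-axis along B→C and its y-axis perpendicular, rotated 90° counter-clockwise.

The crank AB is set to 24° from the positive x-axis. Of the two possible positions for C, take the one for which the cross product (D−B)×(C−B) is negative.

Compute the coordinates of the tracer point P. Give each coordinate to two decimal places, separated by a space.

1.61 2.86

A=(0,0), D=(8.00,0)
B = A + 2.00·(cos24°, sin24°) = (1.8271, 0.8135)
|BD| = 6.2263
circle(B,6.00) ∩ circle(D,10.00): a=-2.0264, h=5.6475
  candidates: C₊=(0.5559,6.6773) cross=35.163; C₋=(-0.9198,-4.5208) cross=-35.163
  mode - wants cross < 0 → take C=(-0.9198,-4.5208) (cross=-35.163)
ex = (C−B)/|BC| = (-0.4578,-0.8891); ey = (0.8891,-0.4578)
P = B + -1.72·ex + -1.13·ey = (1.6099,2.8600)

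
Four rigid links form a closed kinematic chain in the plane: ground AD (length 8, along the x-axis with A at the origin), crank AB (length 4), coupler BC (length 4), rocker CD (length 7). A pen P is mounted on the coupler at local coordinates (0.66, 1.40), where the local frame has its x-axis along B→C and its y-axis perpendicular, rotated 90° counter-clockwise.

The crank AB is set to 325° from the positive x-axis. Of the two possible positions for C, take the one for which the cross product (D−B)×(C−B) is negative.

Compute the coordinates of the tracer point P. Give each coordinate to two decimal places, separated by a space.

4.81 -2.48

A=(0,0), D=(8.00,0)
B = A + 4.00·(cos325°, sin325°) = (3.2766, -2.2943)
|BD| = 5.2511
circle(B,4.00) ∩ circle(D,7.00): a=-0.5166, h=3.9665
  candidates: C₊=(1.0789,1.0478) cross=20.829; C₋=(4.5449,-6.0879) cross=-20.829
  mode - wants cross < 0 → take C=(4.5449,-6.0879) (cross=-20.829)
ex = (C−B)/|BC| = (0.3171,-0.9484); ey = (0.9484,0.3171)
P = B + 0.66·ex + 1.40·ey = (4.8136,-2.4763)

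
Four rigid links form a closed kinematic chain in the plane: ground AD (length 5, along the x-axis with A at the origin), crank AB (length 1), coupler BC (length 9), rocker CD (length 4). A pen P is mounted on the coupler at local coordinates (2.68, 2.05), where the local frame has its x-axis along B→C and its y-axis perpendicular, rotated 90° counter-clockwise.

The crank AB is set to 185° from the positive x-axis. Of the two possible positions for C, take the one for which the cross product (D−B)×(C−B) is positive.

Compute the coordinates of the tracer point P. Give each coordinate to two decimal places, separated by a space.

0.74 2.80

A=(0,0), D=(5.00,0)
B = A + 1.00·(cos185°, sin185°) = (-0.9962, -0.0872)
|BD| = 5.9968
circle(B,9.00) ∩ circle(D,4.00): a=8.4179, h=3.1841
  candidates: C₊=(7.3746,3.2189) cross=19.094; C₋=(7.4671,-3.1485) cross=-19.094
  mode + wants cross > 0 → take C=(7.3746,3.2189) (cross=19.094)
ex = (C−B)/|BC| = (0.9301,0.3673); ey = (-0.3673,0.9301)
P = B + 2.68·ex + 2.05·ey = (0.7434,2.8040)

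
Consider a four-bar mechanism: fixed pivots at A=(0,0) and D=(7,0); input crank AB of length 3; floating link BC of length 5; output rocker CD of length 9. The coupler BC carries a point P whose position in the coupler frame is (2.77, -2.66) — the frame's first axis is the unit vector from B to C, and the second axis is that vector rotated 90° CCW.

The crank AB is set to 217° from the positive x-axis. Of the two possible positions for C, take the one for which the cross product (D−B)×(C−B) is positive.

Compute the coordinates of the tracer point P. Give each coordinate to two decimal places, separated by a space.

0.74 0.41

A=(0,0), D=(7.00,0)
B = A + 3.00·(cos217°, sin217°) = (-2.3959, -1.8054)
|BD| = 9.5678
circle(B,5.00) ∩ circle(D,9.00): a=1.8574, h=4.6422
  candidates: C₊=(-1.4478,3.1039) cross=44.416; C₋=(0.3041,-6.0138) cross=-44.416
  mode + wants cross > 0 → take C=(-1.4478,3.1039) (cross=44.416)
ex = (C−B)/|BC| = (0.1896,0.9819); ey = (-0.9819,0.1896)
P = B + 2.77·ex + -2.66·ey = (0.7411,0.4099)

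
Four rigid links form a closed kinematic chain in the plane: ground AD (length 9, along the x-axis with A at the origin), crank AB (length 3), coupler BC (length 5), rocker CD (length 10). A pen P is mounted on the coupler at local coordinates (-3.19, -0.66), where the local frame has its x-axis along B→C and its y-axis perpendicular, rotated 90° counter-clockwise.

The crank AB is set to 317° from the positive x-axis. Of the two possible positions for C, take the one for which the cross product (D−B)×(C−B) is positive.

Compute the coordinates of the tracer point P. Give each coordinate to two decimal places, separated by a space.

4.64 -4.20

A=(0,0), D=(9.00,0)
B = A + 3.00·(cos317°, sin317°) = (2.1941, -2.0460)
|BD| = 7.1068
circle(B,5.00) ∩ circle(D,10.00): a=-1.7232, h=4.6937
  candidates: C₊=(-0.8075,1.9529) cross=33.357; C₋=(1.8951,-7.0370) cross=-33.357
  mode + wants cross > 0 → take C=(-0.8075,1.9529) (cross=33.357)
ex = (C−B)/|BC| = (-0.6003,0.7998); ey = (-0.7998,-0.6003)
P = B + -3.19·ex + -0.66·ey = (4.6369,-4.2011)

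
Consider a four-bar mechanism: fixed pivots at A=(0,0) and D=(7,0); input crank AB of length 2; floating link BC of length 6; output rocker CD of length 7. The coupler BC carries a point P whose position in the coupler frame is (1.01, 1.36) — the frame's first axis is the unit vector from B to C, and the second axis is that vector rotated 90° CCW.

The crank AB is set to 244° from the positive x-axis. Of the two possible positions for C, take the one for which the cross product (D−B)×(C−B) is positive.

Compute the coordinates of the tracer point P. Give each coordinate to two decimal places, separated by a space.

A=(0,0), D=(7.00,0)
B = A + 2.00·(cos244°, sin244°) = (-0.8767, -1.7976)
|BD| = 8.0793
circle(B,6.00) ∩ circle(D,7.00): a=3.2351, h=5.0531
  candidates: C₊=(1.1530,3.8487) cross=40.826; C₋=(3.4016,-6.0043) cross=-40.826
  mode + wants cross > 0 → take C=(1.1530,3.8487) (cross=40.826)
ex = (C−B)/|BC| = (0.3383,0.9410); ey = (-0.9410,0.3383)
P = B + 1.01·ex + 1.36·ey = (-1.8149,-0.3871)

-1.81 -0.39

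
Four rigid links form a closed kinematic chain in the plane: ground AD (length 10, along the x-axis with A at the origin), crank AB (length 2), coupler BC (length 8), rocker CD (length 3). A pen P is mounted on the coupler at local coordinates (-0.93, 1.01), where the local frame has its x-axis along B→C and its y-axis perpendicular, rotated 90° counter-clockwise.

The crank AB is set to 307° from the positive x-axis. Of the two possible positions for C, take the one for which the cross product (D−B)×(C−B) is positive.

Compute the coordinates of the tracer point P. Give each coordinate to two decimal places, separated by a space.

-0.10 -1.18

A=(0,0), D=(10.00,0)
B = A + 2.00·(cos307°, sin307°) = (1.2036, -1.5973)
|BD| = 8.9402
circle(B,8.00) ∩ circle(D,3.00): a=7.5461, h=2.6564
  candidates: C₊=(8.1537,2.3646) cross=23.749; C₋=(9.1029,-2.8627) cross=-23.749
  mode + wants cross > 0 → take C=(8.1537,2.3646) (cross=23.749)
ex = (C−B)/|BC| = (0.8688,0.4952); ey = (-0.4952,0.8688)
P = B + -0.93·ex + 1.01·ey = (-0.1045,-1.1804)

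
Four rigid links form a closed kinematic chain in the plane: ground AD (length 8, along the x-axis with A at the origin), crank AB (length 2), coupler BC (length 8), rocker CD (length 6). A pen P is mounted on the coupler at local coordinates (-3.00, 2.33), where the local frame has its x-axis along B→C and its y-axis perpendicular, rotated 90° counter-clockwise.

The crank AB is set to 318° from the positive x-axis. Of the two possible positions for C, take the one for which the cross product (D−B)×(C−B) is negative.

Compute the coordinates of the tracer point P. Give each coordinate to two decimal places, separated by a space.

A=(0,0), D=(8.00,0)
B = A + 2.00·(cos318°, sin318°) = (1.4863, -1.3383)
|BD| = 6.6498
circle(B,8.00) ∩ circle(D,6.00): a=5.4302, h=5.8748
  candidates: C₊=(5.6231,5.5091) cross=39.066; C₋=(7.9877,-6.0000) cross=-39.066
  mode - wants cross < 0 → take C=(7.9877,-6.0000) (cross=-39.066)
ex = (C−B)/|BC| = (0.8127,-0.5827); ey = (0.5827,0.8127)
P = B + -3.00·ex + 2.33·ey = (0.4060,2.3034)

0.41 2.30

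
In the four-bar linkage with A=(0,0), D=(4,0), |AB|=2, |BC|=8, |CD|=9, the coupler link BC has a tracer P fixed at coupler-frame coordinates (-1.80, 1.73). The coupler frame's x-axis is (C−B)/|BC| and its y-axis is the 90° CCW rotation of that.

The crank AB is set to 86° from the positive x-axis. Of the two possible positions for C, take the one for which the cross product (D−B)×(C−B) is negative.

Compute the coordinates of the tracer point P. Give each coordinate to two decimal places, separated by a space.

A=(0,0), D=(4.00,0)
B = A + 2.00·(cos86°, sin86°) = (0.1395, 1.9951)
|BD| = 4.3456
circle(B,8.00) ∩ circle(D,9.00): a=0.2168, h=7.9971
  candidates: C₊=(4.0037,9.0000) cross=34.752; C₋=(-3.3395,-5.2088) cross=-34.752
  mode - wants cross < 0 → take C=(-3.3395,-5.2088) (cross=-34.752)
ex = (C−B)/|BC| = (-0.4349,-0.9005); ey = (0.9005,-0.4349)
P = B + -1.80·ex + 1.73·ey = (2.4801,2.8637)

2.48 2.86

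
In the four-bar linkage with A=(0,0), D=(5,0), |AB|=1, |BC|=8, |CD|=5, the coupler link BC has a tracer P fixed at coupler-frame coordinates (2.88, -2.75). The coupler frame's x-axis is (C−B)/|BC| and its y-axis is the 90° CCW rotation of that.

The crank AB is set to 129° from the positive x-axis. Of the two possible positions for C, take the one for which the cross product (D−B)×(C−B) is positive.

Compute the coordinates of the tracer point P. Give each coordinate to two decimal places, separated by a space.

A=(0,0), D=(5.00,0)
B = A + 1.00·(cos129°, sin129°) = (-0.6293, 0.7771)
|BD| = 5.6827
circle(B,8.00) ∩ circle(D,5.00): a=6.2728, h=4.9651
  candidates: C₊=(6.2636,4.8377) cross=28.215; C₋=(4.9056,-4.9991) cross=-28.215
  mode + wants cross > 0 → take C=(6.2636,4.8377) (cross=28.215)
ex = (C−B)/|BC| = (0.8616,0.5076); ey = (-0.5076,0.8616)
P = B + 2.88·ex + -2.75·ey = (3.2479,-0.1305)

3.25 -0.13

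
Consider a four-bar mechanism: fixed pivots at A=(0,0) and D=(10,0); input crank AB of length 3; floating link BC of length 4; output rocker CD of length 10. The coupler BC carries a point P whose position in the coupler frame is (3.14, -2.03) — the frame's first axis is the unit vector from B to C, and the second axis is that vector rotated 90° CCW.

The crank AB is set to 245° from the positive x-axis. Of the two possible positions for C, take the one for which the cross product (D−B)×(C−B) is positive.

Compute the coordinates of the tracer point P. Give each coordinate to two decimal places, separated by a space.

A=(0,0), D=(10.00,0)
B = A + 3.00·(cos245°, sin245°) = (-1.2679, -2.7189)
|BD| = 11.5913
circle(B,4.00) ∩ circle(D,10.00): a=2.1722, h=3.3588
  candidates: C₊=(0.0559,1.0557) cross=38.933; C₋=(1.6316,-5.4745) cross=-38.933
  mode + wants cross > 0 → take C=(0.0559,1.0557) (cross=38.933)
ex = (C−B)/|BC| = (0.3309,0.9437); ey = (-0.9437,0.3309)
P = B + 3.14·ex + -2.03·ey = (1.6869,-0.4276)

1.69 -0.43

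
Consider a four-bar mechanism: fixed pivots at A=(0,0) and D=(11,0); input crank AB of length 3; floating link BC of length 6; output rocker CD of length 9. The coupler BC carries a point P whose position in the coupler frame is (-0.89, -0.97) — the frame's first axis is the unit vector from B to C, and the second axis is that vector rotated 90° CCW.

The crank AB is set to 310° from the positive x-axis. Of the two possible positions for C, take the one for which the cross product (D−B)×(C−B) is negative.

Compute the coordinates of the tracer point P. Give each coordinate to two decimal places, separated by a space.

A=(0,0), D=(11.00,0)
B = A + 3.00·(cos310°, sin310°) = (1.9284, -2.2981)
|BD| = 9.3582
circle(B,6.00) ∩ circle(D,9.00): a=2.2748, h=5.5521
  candidates: C₊=(2.7701,3.6425) cross=51.957; C₋=(5.4969,-7.1215) cross=-51.957
  mode - wants cross < 0 → take C=(5.4969,-7.1215) (cross=-51.957)
ex = (C−B)/|BC| = (0.5948,-0.8039); ey = (0.8039,0.5948)
P = B + -0.89·ex + -0.97·ey = (0.6192,-2.1596)

0.62 -2.16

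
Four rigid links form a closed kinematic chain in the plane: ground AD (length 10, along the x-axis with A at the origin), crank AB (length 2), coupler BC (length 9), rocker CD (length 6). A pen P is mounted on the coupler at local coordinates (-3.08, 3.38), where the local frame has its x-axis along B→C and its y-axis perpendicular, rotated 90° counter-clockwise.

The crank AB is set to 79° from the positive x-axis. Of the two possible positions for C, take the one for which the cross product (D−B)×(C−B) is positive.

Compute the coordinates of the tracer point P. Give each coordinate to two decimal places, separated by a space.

A=(0,0), D=(10.00,0)
B = A + 2.00·(cos79°, sin79°) = (0.3816, 1.9633)
|BD| = 9.8167
circle(B,9.00) ∩ circle(D,6.00): a=7.2004, h=5.3995
  candidates: C₊=(8.5164,5.8137) cross=53.005; C₋=(6.3567,-4.7672) cross=-53.005
  mode + wants cross > 0 → take C=(8.5164,5.8137) (cross=53.005)
ex = (C−B)/|BC| = (0.9039,0.4278); ey = (-0.4278,0.9039)
P = B + -3.08·ex + 3.38·ey = (-3.8483,3.7006)

-3.85 3.70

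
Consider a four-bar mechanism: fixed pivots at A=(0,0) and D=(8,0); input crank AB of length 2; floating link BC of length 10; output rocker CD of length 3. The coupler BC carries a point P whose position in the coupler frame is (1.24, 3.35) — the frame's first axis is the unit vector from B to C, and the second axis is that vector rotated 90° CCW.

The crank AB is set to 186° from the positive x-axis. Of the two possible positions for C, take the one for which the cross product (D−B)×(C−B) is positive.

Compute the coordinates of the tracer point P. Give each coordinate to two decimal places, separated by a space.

-1.87 3.36

A=(0,0), D=(8.00,0)
B = A + 2.00·(cos186°, sin186°) = (-1.9890, -0.2091)
|BD| = 9.9912
circle(B,10.00) ∩ circle(D,3.00): a=9.5496, h=2.9673
  candidates: C₊=(7.4964,2.9574) cross=29.647; C₋=(7.6206,-2.9759) cross=-29.647
  mode + wants cross > 0 → take C=(7.4964,2.9574) (cross=29.647)
ex = (C−B)/|BC| = (0.9485,0.3166); ey = (-0.3166,0.9485)
P = B + 1.24·ex + 3.35·ey = (-1.8736,3.3612)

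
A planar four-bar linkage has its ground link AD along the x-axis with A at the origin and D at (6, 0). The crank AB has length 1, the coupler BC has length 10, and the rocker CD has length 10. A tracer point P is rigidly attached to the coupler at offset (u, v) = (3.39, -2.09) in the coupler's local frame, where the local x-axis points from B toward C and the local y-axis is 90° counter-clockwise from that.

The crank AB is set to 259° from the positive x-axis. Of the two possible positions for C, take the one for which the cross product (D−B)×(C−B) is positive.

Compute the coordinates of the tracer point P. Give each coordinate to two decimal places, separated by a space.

2.42 2.03

A=(0,0), D=(6.00,0)
B = A + 1.00·(cos259°, sin259°) = (-0.1908, -0.9816)
|BD| = 6.2682
circle(B,10.00) ∩ circle(D,10.00): a=3.1341, h=9.4962
  candidates: C₊=(1.4174,8.8882) cross=59.524; C₋=(4.3918,-9.8698) cross=-59.524
  mode + wants cross > 0 → take C=(1.4174,8.8882) (cross=59.524)
ex = (C−B)/|BC| = (0.1608,0.9870); ey = (-0.9870,0.1608)
P = B + 3.39·ex + -2.09·ey = (2.4172,2.0281)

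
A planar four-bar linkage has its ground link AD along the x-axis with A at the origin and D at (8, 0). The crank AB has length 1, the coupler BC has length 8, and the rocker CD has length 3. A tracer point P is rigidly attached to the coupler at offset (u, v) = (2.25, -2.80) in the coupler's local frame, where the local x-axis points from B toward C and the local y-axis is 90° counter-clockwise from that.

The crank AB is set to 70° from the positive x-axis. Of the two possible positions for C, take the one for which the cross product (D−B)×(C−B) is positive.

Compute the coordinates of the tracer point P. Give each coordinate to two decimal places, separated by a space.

3.24 -1.19

A=(0,0), D=(8.00,0)
B = A + 1.00·(cos70°, sin70°) = (0.3420, 0.9397)
|BD| = 7.7154
circle(B,8.00) ∩ circle(D,3.00): a=7.4220, h=2.9856
  candidates: C₊=(8.0724,2.9991) cross=23.035; C₋=(7.3451,-2.9277) cross=-23.035
  mode + wants cross > 0 → take C=(8.0724,2.9991) (cross=23.035)
ex = (C−B)/|BC| = (0.9663,0.2574); ey = (-0.2574,0.9663)
P = B + 2.25·ex + -2.80·ey = (3.2370,-1.1867)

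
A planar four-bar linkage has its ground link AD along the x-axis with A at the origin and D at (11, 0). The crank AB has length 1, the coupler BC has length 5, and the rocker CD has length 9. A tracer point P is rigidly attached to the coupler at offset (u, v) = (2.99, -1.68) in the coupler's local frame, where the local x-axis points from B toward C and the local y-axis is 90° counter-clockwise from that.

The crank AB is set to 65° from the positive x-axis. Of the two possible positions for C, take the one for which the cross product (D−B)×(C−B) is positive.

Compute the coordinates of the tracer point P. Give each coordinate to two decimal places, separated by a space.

3.57 2.27

A=(0,0), D=(11.00,0)
B = A + 1.00·(cos65°, sin65°) = (0.4226, 0.9063)
|BD| = 10.6161
circle(B,5.00) ∩ circle(D,9.00): a=2.6706, h=4.2271
  candidates: C₊=(3.4443,4.8899) cross=44.875; C₋=(2.7226,-3.5333) cross=-44.875
  mode + wants cross > 0 → take C=(3.4443,4.8899) (cross=44.875)
ex = (C−B)/|BC| = (0.6043,0.7967); ey = (-0.7967,0.6043)
P = B + 2.99·ex + -1.68·ey = (3.5681,2.2732)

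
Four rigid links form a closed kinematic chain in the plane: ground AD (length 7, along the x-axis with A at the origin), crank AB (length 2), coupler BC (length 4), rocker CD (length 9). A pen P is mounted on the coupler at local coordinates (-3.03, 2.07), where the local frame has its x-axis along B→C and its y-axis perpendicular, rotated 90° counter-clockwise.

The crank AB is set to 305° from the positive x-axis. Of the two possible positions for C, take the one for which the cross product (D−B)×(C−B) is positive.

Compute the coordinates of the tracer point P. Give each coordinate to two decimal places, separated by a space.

2.19 -5.16

A=(0,0), D=(7.00,0)
B = A + 2.00·(cos305°, sin305°) = (1.1472, -1.6383)
|BD| = 6.0778
circle(B,4.00) ∩ circle(D,9.00): a=-2.3084, h=3.2667
  candidates: C₊=(-1.9564,0.8852) cross=19.854; C₋=(-0.1953,-5.4063) cross=-19.854
  mode + wants cross > 0 → take C=(-1.9564,0.8852) (cross=19.854)
ex = (C−B)/|BC| = (-0.7759,0.6309); ey = (-0.6309,-0.7759)
P = B + -3.03·ex + 2.07·ey = (2.1921,-5.1559)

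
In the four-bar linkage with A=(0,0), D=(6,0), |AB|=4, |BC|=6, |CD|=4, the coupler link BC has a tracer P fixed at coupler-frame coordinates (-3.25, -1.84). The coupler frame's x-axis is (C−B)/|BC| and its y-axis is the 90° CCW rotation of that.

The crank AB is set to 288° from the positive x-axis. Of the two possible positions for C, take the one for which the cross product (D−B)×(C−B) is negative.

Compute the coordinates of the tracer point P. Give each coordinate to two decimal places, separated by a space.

-2.01 -5.64

A=(0,0), D=(6.00,0)
B = A + 4.00·(cos288°, sin288°) = (1.2361, -3.8042)
|BD| = 6.0965
circle(B,6.00) ∩ circle(D,4.00): a=4.6885, h=3.7440
  candidates: C₊=(2.5635,2.0471) cross=22.825; C₋=(7.2361,-3.8042) cross=-22.825
  mode - wants cross < 0 → take C=(7.2361,-3.8042) (cross=-22.825)
ex = (C−B)/|BC| = (1.0000,0.0000); ey = (-0.0000,1.0000)
P = B + -3.25·ex + -1.84·ey = (-2.0139,-5.6442)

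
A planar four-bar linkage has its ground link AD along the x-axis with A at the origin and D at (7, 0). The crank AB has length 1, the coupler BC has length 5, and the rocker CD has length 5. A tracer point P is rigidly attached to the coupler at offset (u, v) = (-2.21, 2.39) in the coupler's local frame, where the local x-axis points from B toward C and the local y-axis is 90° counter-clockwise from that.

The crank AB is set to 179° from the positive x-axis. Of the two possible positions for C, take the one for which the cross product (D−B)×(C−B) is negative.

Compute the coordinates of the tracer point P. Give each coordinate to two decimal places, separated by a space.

-1.33 3.26

A=(0,0), D=(7.00,0)
B = A + 1.00·(cos179°, sin179°) = (-0.9998, 0.0175)
|BD| = 7.9999
circle(B,5.00) ∩ circle(D,5.00): a=3.9999, h=3.0001
  candidates: C₊=(3.0066,3.0088) cross=24.000; C₋=(2.9935,-2.9914) cross=-24.000
  mode - wants cross < 0 → take C=(2.9935,-2.9914) (cross=-24.000)
ex = (C−B)/|BC| = (0.7987,-0.6018); ey = (0.6018,0.7987)
P = B + -2.21·ex + 2.39·ey = (-1.3267,3.2562)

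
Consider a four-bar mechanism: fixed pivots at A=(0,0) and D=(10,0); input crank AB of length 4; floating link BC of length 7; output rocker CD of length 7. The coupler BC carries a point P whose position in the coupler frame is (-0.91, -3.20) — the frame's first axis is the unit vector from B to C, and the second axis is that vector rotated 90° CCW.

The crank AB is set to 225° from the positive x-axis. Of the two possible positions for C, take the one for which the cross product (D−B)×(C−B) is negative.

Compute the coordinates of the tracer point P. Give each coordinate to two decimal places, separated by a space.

A=(0,0), D=(10.00,0)
B = A + 4.00·(cos225°, sin225°) = (-2.8284, -2.8284)
|BD| = 13.1365
circle(B,7.00) ∩ circle(D,7.00): a=6.5683, h=2.4203
  candidates: C₊=(3.0647,0.9493) cross=31.794; C₋=(4.1069,-3.7777) cross=-31.794
  mode - wants cross < 0 → take C=(4.1069,-3.7777) (cross=-31.794)
ex = (C−B)/|BC| = (0.9908,-0.1356); ey = (0.1356,0.9908)
P = B + -0.91·ex + -3.20·ey = (-4.1640,-5.8755)

-4.16 -5.88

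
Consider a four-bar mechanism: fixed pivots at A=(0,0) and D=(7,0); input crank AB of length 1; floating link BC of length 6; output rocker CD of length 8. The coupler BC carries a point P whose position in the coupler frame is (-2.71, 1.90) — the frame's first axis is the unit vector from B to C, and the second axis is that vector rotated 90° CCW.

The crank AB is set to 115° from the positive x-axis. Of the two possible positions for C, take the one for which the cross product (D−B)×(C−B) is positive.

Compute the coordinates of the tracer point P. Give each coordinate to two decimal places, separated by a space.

A=(0,0), D=(7.00,0)
B = A + 1.00·(cos115°, sin115°) = (-0.4226, 0.9063)
|BD| = 7.4777
circle(B,6.00) ∩ circle(D,8.00): a=1.8666, h=5.7022
  candidates: C₊=(2.1214,6.3403) cross=42.640; C₋=(0.7392,-4.9801) cross=-42.640
  mode + wants cross > 0 → take C=(2.1214,6.3403) (cross=42.640)
ex = (C−B)/|BC| = (0.4240,0.9057); ey = (-0.9057,0.4240)
P = B + -2.71·ex + 1.90·ey = (-3.2924,-0.7424)

-3.29 -0.74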